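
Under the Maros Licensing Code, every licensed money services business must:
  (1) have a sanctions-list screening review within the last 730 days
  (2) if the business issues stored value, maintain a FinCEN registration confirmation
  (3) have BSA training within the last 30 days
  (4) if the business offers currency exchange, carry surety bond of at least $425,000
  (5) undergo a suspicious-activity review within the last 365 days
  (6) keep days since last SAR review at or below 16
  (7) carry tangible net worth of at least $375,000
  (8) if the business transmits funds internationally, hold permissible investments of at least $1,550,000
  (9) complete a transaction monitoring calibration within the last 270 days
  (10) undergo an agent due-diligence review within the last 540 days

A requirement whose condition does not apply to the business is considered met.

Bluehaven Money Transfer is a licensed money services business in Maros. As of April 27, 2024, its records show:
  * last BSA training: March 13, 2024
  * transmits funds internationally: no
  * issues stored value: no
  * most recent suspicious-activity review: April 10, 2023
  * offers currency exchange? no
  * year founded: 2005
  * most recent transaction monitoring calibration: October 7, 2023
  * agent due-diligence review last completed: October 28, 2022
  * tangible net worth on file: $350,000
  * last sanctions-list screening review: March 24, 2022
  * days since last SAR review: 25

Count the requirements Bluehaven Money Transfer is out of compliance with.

6

1. sanctions-list screening review 765 days ago vs limit 730 → not met
2. condition 'issues stored value' does not hold → requirement n/a → met
3. BSA training 45 days ago vs limit 30 → not met
4. condition 'offers currency exchange' does not hold → requirement n/a → met
5. suspicious-activity review 383 days ago vs limit 365 → not met
6. days since last SAR review 25 > 16 → not met
7. tangible net worth $350,000 < $375,000 → not met
8. condition 'transmits funds internationally' does not hold → requirement n/a → met
9. transaction monitoring calibration 203 days ago vs limit 270 → met
10. agent due-diligence review 547 days ago vs limit 540 → not met
Not met: 6 of 10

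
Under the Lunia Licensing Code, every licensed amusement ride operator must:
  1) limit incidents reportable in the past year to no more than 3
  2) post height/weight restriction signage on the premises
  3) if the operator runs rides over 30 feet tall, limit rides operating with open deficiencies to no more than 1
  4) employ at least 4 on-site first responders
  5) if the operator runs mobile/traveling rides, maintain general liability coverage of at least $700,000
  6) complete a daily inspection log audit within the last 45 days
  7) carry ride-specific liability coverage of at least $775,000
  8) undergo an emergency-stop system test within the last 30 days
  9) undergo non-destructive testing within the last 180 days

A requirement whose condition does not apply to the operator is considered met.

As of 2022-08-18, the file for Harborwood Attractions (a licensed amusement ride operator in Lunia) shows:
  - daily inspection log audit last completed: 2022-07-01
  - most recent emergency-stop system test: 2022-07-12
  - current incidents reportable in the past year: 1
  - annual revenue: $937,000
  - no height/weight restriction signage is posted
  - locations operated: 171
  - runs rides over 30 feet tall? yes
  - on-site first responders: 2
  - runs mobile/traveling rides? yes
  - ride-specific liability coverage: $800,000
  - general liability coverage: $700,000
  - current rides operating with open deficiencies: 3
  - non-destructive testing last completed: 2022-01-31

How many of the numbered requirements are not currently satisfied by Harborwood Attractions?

6

1. incidents reportable in the past year 1 ≤ 3 → met
2. height/weight restriction signage absent → not met
3. condition 'runs rides over 30 feet tall' holds; rides operating with open deficiencies 3 > 1 → not met
4. on-site first responders 2 < 4 → not met
5. condition 'runs mobile/traveling rides' holds; general liability coverage $700,000 ≥ $700,000 → met
6. daily inspection log audit 48 days ago vs limit 45 → not met
7. ride-specific liability coverage $800,000 ≥ $775,000 → met
8. emergency-stop system test 37 days ago vs limit 30 → not met
9. non-destructive testing 199 days ago vs limit 180 → not met
Not met: 6 of 9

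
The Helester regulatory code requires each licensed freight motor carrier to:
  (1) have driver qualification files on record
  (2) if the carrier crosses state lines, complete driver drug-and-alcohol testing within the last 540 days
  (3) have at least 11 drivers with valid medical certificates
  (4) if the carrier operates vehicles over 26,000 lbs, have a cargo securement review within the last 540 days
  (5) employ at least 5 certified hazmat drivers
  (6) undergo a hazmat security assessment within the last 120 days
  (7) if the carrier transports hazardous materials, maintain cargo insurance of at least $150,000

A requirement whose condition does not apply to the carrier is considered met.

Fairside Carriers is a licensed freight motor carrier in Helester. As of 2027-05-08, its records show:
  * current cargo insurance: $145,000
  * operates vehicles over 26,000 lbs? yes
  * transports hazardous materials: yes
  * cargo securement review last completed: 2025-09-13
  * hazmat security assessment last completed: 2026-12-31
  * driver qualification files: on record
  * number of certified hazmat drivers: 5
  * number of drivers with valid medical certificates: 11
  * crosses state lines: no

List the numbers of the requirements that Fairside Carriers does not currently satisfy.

4, 6, 7

1. driver qualification files present → met
2. condition 'crosses state lines' does not hold → requirement n/a → met
3. drivers with valid medical certificates 11 ≥ 11 → met
4. condition 'operates vehicles over 26,000 lbs' holds; cargo securement review 602 days ago vs limit 540 → not met
5. certified hazmat drivers 5 ≥ 5 → met
6. hazmat security assessment 128 days ago vs limit 120 → not met
7. condition 'transports hazardous materials' holds; cargo insurance $145,000 < $150,000 → not met
Not met: 4, 6, 7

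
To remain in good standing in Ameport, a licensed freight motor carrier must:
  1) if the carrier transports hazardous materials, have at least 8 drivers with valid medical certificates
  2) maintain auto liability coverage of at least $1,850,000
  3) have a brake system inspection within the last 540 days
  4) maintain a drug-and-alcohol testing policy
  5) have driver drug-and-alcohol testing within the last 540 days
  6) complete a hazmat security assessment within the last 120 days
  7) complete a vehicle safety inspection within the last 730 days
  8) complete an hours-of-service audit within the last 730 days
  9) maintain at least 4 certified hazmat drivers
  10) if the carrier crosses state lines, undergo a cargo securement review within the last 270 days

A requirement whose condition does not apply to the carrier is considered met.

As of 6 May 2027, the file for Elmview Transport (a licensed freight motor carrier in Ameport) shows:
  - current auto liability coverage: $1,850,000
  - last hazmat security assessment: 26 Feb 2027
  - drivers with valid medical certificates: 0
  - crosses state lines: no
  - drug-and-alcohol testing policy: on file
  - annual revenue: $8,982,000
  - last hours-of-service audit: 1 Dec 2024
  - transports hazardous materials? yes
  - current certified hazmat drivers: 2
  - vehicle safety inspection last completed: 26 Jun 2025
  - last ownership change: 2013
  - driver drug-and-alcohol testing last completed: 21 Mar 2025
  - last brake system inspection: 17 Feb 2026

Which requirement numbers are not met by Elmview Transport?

1. condition 'transports hazardous materials' holds; drivers with valid medical certificates 0 < 8 → not met
2. auto liability coverage $1,850,000 ≥ $1,850,000 → met
3. brake system inspection 443 days ago vs limit 540 → met
4. drug-and-alcohol testing policy present → met
5. driver drug-and-alcohol testing 776 days ago vs limit 540 → not met
6. hazmat security assessment 69 days ago vs limit 120 → met
7. vehicle safety inspection 679 days ago vs limit 730 → met
8. hours-of-service audit 886 days ago vs limit 730 → not met
9. certified hazmat drivers 2 < 4 → not met
10. condition 'crosses state lines' does not hold → requirement n/a → met
Not met: 1, 5, 8, 9

1, 5, 8, 9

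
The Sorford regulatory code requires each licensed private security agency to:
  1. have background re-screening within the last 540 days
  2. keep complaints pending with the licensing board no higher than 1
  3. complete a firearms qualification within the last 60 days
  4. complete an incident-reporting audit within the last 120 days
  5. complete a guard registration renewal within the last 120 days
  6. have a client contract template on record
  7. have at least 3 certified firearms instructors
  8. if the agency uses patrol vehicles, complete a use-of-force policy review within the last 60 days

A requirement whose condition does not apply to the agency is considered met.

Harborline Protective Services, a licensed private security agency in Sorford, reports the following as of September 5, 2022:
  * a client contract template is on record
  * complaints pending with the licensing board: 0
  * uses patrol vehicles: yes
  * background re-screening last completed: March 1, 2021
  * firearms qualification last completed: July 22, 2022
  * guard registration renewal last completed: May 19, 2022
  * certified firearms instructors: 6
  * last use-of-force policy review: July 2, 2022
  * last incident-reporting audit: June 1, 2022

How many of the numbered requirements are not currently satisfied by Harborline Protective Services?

1. background re-screening 553 days ago vs limit 540 → not met
2. complaints pending with the licensing board 0 ≤ 1 → met
3. firearms qualification 45 days ago vs limit 60 → met
4. incident-reporting audit 96 days ago vs limit 120 → met
5. guard registration renewal 109 days ago vs limit 120 → met
6. client contract template present → met
7. certified firearms instructors 6 ≥ 3 → met
8. condition 'uses patrol vehicles' holds; use-of-force policy review 65 days ago vs limit 60 → not met
Not met: 2 of 8

2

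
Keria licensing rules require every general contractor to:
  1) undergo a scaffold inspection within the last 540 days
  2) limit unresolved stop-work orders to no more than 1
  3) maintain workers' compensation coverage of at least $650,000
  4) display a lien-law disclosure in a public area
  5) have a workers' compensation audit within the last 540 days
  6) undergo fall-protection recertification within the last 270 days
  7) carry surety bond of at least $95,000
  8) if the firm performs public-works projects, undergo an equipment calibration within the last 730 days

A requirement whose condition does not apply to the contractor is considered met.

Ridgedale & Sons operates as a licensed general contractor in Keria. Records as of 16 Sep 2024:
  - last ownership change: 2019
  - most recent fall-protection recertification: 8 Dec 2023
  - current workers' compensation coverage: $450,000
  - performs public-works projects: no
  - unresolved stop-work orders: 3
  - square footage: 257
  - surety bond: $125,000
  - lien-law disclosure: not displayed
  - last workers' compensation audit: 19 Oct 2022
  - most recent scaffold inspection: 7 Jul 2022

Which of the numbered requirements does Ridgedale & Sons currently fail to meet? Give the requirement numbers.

1. scaffold inspection 802 days ago vs limit 540 → not met
2. unresolved stop-work orders 3 > 1 → not met
3. workers' compensation coverage $450,000 < $650,000 → not met
4. lien-law disclosure absent → not met
5. workers' compensation audit 698 days ago vs limit 540 → not met
6. fall-protection recertification 283 days ago vs limit 270 → not met
7. surety bond $125,000 ≥ $95,000 → met
8. condition 'performs public-works projects' does not hold → requirement n/a → met
Not met: 1, 2, 3, 4, 5, 6

1, 2, 3, 4, 5, 6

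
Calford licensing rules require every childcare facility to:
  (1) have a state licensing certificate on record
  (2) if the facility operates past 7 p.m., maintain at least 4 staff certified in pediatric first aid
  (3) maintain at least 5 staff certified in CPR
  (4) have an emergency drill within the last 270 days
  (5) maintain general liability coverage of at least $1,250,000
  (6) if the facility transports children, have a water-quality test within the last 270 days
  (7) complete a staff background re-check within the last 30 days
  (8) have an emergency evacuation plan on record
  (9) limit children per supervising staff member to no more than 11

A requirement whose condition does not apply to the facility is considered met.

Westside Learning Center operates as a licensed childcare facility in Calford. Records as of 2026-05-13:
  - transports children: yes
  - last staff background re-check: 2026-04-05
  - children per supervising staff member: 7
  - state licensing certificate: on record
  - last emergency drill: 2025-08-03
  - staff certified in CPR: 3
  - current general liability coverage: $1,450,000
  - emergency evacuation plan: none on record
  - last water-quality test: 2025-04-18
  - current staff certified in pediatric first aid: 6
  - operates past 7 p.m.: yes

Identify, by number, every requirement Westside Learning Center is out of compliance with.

3, 4, 6, 7, 8

1. state licensing certificate present → met
2. condition 'operates past 7 p.m.' holds; staff certified in pediatric first aid 6 ≥ 4 → met
3. staff certified in CPR 3 < 5 → not met
4. emergency drill 283 days ago vs limit 270 → not met
5. general liability coverage $1,450,000 ≥ $1,250,000 → met
6. condition 'transports children' holds; water-quality test 390 days ago vs limit 270 → not met
7. staff background re-check 38 days ago vs limit 30 → not met
8. emergency evacuation plan absent → not met
9. children per supervising staff member 7 ≤ 11 → met
Not met: 3, 4, 6, 7, 8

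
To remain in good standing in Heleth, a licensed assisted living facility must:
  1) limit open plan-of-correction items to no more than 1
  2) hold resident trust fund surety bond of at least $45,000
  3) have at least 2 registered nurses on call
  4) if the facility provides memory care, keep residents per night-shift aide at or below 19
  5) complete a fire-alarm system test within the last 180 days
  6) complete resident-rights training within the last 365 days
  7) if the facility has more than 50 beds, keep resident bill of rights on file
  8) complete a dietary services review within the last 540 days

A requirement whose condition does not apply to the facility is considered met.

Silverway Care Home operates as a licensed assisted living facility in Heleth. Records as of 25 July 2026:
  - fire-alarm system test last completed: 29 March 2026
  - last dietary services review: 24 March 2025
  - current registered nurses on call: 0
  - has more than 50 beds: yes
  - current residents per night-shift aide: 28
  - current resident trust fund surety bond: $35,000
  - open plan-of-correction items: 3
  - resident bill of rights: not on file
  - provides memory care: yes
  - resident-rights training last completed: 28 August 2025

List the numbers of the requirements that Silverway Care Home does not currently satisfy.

1, 2, 3, 4, 7

1. open plan-of-correction items 3 > 1 → not met
2. resident trust fund surety bond $35,000 < $45,000 → not met
3. registered nurses on call 0 < 2 → not met
4. condition 'provides memory care' holds; residents per night-shift aide 28 > 19 → not met
5. fire-alarm system test 118 days ago vs limit 180 → met
6. resident-rights training 331 days ago vs limit 365 → met
7. condition 'has more than 50 beds' holds; resident bill of rights absent → not met
8. dietary services review 488 days ago vs limit 540 → met
Not met: 1, 2, 3, 4, 7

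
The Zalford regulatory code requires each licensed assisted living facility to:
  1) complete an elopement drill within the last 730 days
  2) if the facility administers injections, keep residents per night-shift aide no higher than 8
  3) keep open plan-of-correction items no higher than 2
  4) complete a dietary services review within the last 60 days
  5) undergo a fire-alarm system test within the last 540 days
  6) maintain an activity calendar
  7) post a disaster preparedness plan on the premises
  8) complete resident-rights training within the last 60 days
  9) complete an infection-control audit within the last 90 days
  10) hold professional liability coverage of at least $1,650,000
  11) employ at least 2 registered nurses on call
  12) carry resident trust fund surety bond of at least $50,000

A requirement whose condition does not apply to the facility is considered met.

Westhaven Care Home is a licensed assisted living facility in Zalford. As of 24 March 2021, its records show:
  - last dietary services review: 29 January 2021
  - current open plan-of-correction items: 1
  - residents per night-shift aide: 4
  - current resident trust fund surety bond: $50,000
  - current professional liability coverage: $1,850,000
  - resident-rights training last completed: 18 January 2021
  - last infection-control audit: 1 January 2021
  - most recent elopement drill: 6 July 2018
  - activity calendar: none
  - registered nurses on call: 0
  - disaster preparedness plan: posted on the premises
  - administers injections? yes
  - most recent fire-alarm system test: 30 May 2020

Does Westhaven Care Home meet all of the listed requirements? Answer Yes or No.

1. elopement drill 992 days ago vs limit 730 → not met
2. condition 'administers injections' holds; residents per night-shift aide 4 ≤ 8 → met
3. open plan-of-correction items 1 ≤ 2 → met
4. dietary services review 54 days ago vs limit 60 → met
5. fire-alarm system test 298 days ago vs limit 540 → met
6. activity calendar absent → not met
7. disaster preparedness plan present → met
8. resident-rights training 65 days ago vs limit 60 → not met
9. infection-control audit 82 days ago vs limit 90 → met
10. professional liability coverage $1,850,000 ≥ $1,650,000 → met
11. registered nurses on call 0 < 2 → not met
12. resident trust fund surety bond $50,000 ≥ $50,000 → met
Not met: 1, 6, 8, 11

No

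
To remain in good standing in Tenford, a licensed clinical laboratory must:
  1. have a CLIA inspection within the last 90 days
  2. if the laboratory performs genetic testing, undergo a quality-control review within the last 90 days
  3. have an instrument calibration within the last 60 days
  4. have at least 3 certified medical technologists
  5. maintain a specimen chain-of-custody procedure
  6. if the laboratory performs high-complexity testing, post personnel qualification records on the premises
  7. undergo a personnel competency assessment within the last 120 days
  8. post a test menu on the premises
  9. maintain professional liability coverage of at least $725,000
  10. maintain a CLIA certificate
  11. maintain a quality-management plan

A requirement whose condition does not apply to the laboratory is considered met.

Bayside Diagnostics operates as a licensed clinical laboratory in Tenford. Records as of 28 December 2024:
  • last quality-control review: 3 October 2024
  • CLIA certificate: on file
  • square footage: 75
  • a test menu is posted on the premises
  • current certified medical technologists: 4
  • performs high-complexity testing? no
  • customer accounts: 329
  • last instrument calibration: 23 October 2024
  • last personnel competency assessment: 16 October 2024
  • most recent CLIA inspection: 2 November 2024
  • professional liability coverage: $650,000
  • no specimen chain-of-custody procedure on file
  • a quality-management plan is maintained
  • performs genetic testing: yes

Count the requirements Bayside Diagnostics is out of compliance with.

3

1. CLIA inspection 56 days ago vs limit 90 → met
2. condition 'performs genetic testing' holds; quality-control review 86 days ago vs limit 90 → met
3. instrument calibration 66 days ago vs limit 60 → not met
4. certified medical technologists 4 ≥ 3 → met
5. specimen chain-of-custody procedure absent → not met
6. condition 'performs high-complexity testing' does not hold → requirement n/a → met
7. personnel competency assessment 73 days ago vs limit 120 → met
8. test menu present → met
9. professional liability coverage $650,000 < $725,000 → not met
10. CLIA certificate present → met
11. quality-management plan present → met
Not met: 3 of 11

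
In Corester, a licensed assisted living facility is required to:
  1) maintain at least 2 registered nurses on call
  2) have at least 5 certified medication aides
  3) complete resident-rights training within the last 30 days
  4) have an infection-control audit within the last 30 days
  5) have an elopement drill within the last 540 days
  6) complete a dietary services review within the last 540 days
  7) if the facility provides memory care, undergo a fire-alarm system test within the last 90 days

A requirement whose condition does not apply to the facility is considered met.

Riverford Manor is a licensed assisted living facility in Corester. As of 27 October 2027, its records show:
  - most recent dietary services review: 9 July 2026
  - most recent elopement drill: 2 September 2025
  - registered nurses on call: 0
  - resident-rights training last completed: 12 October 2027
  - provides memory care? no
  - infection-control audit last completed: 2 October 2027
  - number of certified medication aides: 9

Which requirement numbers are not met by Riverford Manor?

1, 5

1. registered nurses on call 0 < 2 → not met
2. certified medication aides 9 ≥ 5 → met
3. resident-rights training 15 days ago vs limit 30 → met
4. infection-control audit 25 days ago vs limit 30 → met
5. elopement drill 785 days ago vs limit 540 → not met
6. dietary services review 475 days ago vs limit 540 → met
7. condition 'provides memory care' does not hold → requirement n/a → met
Not met: 1, 5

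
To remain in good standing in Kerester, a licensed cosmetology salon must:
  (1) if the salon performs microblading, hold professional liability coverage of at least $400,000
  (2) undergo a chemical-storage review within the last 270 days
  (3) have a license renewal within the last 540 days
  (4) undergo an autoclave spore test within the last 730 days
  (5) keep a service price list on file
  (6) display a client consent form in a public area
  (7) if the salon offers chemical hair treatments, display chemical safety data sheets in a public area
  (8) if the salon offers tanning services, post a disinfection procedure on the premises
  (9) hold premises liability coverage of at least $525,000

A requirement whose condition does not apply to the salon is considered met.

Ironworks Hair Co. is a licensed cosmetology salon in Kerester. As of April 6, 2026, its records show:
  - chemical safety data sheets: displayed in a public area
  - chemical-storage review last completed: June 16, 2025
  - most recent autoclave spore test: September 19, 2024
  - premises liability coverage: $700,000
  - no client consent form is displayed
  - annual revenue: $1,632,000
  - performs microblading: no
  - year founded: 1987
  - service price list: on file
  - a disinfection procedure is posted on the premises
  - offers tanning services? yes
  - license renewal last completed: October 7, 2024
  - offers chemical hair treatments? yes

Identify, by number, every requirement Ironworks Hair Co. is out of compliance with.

1. condition 'performs microblading' does not hold → requirement n/a → met
2. chemical-storage review 294 days ago vs limit 270 → not met
3. license renewal 546 days ago vs limit 540 → not met
4. autoclave spore test 564 days ago vs limit 730 → met
5. service price list present → met
6. client consent form absent → not met
7. condition 'offers chemical hair treatments' holds; chemical safety data sheets present → met
8. condition 'offers tanning services' holds; disinfection procedure present → met
9. premises liability coverage $700,000 ≥ $525,000 → met
Not met: 2, 3, 6

2, 3, 6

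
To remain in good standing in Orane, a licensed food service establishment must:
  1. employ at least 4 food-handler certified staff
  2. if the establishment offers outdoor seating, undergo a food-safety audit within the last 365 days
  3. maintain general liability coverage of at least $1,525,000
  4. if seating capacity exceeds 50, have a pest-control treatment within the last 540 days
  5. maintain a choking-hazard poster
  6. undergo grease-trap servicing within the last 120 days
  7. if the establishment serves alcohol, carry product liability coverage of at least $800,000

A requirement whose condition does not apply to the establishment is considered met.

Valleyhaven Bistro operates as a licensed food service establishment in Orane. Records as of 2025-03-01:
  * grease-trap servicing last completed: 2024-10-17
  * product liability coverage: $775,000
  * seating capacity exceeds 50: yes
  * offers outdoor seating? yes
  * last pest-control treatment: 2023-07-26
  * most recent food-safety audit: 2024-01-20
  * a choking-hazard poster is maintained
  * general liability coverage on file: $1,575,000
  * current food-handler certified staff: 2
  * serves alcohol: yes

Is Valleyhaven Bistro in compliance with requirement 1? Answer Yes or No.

1. food-handler certified staff 2 < 4 → not met

No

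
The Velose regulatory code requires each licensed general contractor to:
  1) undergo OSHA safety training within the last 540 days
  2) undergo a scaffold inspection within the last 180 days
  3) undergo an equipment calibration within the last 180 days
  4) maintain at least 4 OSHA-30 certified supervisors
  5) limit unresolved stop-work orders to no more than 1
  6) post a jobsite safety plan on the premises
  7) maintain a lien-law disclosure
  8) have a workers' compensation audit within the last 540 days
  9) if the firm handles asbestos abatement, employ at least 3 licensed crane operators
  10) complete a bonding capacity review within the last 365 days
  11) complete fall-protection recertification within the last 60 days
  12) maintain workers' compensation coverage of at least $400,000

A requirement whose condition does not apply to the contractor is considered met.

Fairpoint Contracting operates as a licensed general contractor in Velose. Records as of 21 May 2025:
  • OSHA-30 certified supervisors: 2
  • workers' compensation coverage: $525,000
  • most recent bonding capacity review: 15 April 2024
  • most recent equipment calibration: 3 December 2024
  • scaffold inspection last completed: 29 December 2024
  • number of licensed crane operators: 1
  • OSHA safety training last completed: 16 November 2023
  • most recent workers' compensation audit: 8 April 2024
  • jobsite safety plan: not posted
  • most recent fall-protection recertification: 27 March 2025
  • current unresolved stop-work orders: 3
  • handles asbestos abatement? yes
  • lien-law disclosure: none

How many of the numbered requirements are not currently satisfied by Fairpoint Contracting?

7

1. OSHA safety training 552 days ago vs limit 540 → not met
2. scaffold inspection 143 days ago vs limit 180 → met
3. equipment calibration 169 days ago vs limit 180 → met
4. OSHA-30 certified supervisors 2 < 4 → not met
5. unresolved stop-work orders 3 > 1 → not met
6. jobsite safety plan absent → not met
7. lien-law disclosure absent → not met
8. workers' compensation audit 408 days ago vs limit 540 → met
9. condition 'handles asbestos abatement' holds; licensed crane operators 1 < 3 → not met
10. bonding capacity review 401 days ago vs limit 365 → not met
11. fall-protection recertification 55 days ago vs limit 60 → met
12. workers' compensation coverage $525,000 ≥ $400,000 → met
Not met: 7 of 12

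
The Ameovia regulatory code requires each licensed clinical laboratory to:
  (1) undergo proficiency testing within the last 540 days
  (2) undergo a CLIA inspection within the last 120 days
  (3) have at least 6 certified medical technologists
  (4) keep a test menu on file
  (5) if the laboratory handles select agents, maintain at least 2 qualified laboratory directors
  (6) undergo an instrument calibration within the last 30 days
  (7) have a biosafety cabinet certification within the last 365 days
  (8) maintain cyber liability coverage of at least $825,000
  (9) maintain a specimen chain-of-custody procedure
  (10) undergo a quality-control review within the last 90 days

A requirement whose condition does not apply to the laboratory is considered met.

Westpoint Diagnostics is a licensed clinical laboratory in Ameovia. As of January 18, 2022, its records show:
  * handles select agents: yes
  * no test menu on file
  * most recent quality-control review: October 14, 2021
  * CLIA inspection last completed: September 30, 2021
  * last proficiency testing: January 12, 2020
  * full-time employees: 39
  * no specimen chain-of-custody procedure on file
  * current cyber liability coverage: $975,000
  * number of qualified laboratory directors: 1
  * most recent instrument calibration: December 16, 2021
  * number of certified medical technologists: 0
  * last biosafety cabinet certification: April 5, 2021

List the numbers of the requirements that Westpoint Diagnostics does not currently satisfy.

1. proficiency testing 737 days ago vs limit 540 → not met
2. CLIA inspection 110 days ago vs limit 120 → met
3. certified medical technologists 0 < 6 → not met
4. test menu absent → not met
5. condition 'handles select agents' holds; qualified laboratory directors 1 < 2 → not met
6. instrument calibration 33 days ago vs limit 30 → not met
7. biosafety cabinet certification 288 days ago vs limit 365 → met
8. cyber liability coverage $975,000 ≥ $825,000 → met
9. specimen chain-of-custody procedure absent → not met
10. quality-control review 96 days ago vs limit 90 → not met
Not met: 1, 3, 4, 5, 6, 9, 10

1, 3, 4, 5, 6, 9, 10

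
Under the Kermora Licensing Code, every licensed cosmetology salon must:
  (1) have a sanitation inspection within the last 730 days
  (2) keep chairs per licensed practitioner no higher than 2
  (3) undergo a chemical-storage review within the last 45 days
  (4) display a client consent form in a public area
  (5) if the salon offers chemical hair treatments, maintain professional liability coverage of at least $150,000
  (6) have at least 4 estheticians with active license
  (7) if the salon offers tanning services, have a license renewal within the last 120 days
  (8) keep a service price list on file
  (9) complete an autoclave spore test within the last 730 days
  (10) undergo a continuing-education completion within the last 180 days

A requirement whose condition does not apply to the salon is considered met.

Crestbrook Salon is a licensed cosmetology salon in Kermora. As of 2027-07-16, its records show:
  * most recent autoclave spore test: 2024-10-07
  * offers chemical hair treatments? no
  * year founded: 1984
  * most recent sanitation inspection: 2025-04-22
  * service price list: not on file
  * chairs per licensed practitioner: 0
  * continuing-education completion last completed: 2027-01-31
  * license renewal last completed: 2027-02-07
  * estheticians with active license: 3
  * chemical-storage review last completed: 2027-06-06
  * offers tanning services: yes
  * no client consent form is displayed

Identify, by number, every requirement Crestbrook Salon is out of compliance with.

1, 4, 6, 7, 8, 9

1. sanitation inspection 815 days ago vs limit 730 → not met
2. chairs per licensed practitioner 0 ≤ 2 → met
3. chemical-storage review 40 days ago vs limit 45 → met
4. client consent form absent → not met
5. condition 'offers chemical hair treatments' does not hold → requirement n/a → met
6. estheticians with active license 3 < 4 → not met
7. condition 'offers tanning services' holds; license renewal 159 days ago vs limit 120 → not met
8. service price list absent → not met
9. autoclave spore test 1012 days ago vs limit 730 → not met
10. continuing-education completion 166 days ago vs limit 180 → met
Not met: 1, 4, 6, 7, 8, 9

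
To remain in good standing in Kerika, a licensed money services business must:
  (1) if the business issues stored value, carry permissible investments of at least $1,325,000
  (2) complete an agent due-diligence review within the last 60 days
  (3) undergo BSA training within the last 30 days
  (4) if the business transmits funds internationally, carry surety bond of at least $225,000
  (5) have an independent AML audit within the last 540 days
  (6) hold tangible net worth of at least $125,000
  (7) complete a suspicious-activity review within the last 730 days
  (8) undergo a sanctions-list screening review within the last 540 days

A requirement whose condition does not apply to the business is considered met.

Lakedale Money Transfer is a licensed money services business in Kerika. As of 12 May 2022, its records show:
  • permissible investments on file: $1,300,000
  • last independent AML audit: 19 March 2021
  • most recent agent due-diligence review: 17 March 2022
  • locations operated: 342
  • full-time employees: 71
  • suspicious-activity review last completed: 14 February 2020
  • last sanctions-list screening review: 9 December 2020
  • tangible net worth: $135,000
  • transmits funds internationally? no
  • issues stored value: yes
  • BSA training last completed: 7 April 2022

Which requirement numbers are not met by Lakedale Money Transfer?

1. condition 'issues stored value' holds; permissible investments $1,300,000 < $1,325,000 → not met
2. agent due-diligence review 56 days ago vs limit 60 → met
3. BSA training 35 days ago vs limit 30 → not met
4. condition 'transmits funds internationally' does not hold → requirement n/a → met
5. independent AML audit 419 days ago vs limit 540 → met
6. tangible net worth $135,000 ≥ $125,000 → met
7. suspicious-activity review 818 days ago vs limit 730 → not met
8. sanctions-list screening review 519 days ago vs limit 540 → met
Not met: 1, 3, 7

1, 3, 7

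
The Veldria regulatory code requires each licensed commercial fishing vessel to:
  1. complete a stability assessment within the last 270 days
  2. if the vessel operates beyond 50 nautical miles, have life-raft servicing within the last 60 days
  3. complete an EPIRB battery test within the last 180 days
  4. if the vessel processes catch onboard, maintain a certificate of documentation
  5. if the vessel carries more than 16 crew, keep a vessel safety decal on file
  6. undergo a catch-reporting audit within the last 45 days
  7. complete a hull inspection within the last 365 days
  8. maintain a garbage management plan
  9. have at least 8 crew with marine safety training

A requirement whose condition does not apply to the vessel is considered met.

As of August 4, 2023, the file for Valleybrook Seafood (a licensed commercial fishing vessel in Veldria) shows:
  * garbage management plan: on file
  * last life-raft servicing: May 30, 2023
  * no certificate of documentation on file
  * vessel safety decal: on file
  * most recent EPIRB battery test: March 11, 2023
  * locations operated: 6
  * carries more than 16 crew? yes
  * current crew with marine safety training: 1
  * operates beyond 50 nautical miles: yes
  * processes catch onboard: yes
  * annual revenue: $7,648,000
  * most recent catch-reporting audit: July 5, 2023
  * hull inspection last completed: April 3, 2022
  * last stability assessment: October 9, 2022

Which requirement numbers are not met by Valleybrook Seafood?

1, 2, 4, 7, 9

1. stability assessment 299 days ago vs limit 270 → not met
2. condition 'operates beyond 50 nautical miles' holds; life-raft servicing 66 days ago vs limit 60 → not met
3. EPIRB battery test 146 days ago vs limit 180 → met
4. condition 'processes catch onboard' holds; certificate of documentation absent → not met
5. condition 'carries more than 16 crew' holds; vessel safety decal present → met
6. catch-reporting audit 30 days ago vs limit 45 → met
7. hull inspection 488 days ago vs limit 365 → not met
8. garbage management plan present → met
9. crew with marine safety training 1 < 8 → not met
Not met: 1, 2, 4, 7, 9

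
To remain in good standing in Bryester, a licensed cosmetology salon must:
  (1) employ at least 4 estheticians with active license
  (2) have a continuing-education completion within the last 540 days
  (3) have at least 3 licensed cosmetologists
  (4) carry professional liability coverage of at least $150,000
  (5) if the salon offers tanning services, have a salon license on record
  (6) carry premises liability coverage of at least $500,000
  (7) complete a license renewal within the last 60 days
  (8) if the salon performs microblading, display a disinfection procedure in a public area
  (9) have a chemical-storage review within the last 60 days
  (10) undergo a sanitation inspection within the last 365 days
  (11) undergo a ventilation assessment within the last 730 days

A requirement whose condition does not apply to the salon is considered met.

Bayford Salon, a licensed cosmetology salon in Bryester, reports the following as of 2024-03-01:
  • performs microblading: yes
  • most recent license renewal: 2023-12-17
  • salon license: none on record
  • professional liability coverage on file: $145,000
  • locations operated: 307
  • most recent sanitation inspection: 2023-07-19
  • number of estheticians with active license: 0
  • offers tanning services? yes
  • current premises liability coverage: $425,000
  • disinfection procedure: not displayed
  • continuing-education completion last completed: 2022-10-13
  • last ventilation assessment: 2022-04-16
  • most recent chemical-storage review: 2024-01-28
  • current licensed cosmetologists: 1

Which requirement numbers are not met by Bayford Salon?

1. estheticians with active license 0 < 4 → not met
2. continuing-education completion 505 days ago vs limit 540 → met
3. licensed cosmetologists 1 < 3 → not met
4. professional liability coverage $145,000 < $150,000 → not met
5. condition 'offers tanning services' holds; salon license absent → not met
6. premises liability coverage $425,000 < $500,000 → not met
7. license renewal 75 days ago vs limit 60 → not met
8. condition 'performs microblading' holds; disinfection procedure absent → not met
9. chemical-storage review 33 days ago vs limit 60 → met
10. sanitation inspection 226 days ago vs limit 365 → met
11. ventilation assessment 685 days ago vs limit 730 → met
Not met: 1, 3, 4, 5, 6, 7, 8

1, 3, 4, 5, 6, 7, 8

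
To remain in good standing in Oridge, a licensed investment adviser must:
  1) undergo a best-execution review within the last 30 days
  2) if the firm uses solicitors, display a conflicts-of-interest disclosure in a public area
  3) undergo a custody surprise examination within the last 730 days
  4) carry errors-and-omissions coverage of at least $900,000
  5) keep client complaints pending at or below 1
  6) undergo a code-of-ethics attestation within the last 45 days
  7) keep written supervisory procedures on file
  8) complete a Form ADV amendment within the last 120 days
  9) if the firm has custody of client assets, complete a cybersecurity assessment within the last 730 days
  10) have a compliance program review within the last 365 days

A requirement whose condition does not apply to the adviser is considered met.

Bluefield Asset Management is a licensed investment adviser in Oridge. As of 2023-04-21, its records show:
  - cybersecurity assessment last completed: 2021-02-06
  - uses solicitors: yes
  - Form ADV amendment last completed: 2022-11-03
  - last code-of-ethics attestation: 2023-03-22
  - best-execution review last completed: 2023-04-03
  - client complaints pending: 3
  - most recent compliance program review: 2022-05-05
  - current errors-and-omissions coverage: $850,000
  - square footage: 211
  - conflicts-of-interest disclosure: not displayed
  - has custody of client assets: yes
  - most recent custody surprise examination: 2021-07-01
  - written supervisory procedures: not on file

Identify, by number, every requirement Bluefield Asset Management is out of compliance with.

1. best-execution review 18 days ago vs limit 30 → met
2. condition 'uses solicitors' holds; conflicts-of-interest disclosure absent → not met
3. custody surprise examination 659 days ago vs limit 730 → met
4. errors-and-omissions coverage $850,000 < $900,000 → not met
5. client complaints pending 3 > 1 → not met
6. code-of-ethics attestation 30 days ago vs limit 45 → met
7. written supervisory procedures absent → not met
8. Form ADV amendment 169 days ago vs limit 120 → not met
9. condition 'has custody of client assets' holds; cybersecurity assessment 804 days ago vs limit 730 → not met
10. compliance program review 351 days ago vs limit 365 → met
Not met: 2, 4, 5, 7, 8, 9

2, 4, 5, 7, 8, 9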